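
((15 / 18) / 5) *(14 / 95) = 0.02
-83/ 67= -1.24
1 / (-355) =-1 / 355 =-0.00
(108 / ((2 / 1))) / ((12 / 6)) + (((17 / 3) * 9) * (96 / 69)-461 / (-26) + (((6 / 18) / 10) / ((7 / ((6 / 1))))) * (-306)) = 2238347 / 20930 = 106.94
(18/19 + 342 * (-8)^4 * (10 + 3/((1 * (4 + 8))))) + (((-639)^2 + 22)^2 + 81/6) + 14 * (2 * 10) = 6336817849915/38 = 166758364471.45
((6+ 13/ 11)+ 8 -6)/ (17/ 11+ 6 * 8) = 101/ 545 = 0.19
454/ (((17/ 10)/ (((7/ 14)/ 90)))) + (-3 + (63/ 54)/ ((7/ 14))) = 125/ 153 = 0.82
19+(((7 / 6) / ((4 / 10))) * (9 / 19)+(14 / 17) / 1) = 27397 / 1292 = 21.21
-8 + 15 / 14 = -97 / 14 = -6.93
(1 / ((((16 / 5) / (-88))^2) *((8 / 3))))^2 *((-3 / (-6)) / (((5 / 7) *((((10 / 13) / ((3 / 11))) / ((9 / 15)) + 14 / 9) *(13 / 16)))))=345893625 / 31232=11074.98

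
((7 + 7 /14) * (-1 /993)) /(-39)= 5 /25818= 0.00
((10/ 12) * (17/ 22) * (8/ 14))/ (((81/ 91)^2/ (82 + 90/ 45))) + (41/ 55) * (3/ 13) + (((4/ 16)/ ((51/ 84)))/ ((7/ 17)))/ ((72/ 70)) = 753511637/ 18764460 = 40.16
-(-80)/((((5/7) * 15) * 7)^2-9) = 5/351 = 0.01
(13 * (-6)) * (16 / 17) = -1248 / 17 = -73.41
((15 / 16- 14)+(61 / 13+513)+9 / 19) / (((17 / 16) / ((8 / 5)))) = 15969352 / 20995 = 760.63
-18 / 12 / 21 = -1 / 14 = -0.07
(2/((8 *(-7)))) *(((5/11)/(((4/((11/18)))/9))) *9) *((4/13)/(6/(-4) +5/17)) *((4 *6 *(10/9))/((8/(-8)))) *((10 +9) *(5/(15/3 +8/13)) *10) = -4845000/20951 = -231.25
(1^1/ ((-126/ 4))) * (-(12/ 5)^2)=0.18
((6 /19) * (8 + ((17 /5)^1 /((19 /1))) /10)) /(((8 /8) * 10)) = 22851 /90250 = 0.25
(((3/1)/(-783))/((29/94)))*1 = -94/7569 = -0.01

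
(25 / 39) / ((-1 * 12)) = -0.05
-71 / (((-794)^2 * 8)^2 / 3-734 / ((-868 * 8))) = -739536 / 88316469627733069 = -0.00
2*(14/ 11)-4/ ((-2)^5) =235/ 88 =2.67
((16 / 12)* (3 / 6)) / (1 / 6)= 4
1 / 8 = 0.12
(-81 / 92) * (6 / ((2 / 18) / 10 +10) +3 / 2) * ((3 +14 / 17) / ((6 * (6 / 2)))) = -2213055 / 5636656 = -0.39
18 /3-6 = 0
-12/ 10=-6/ 5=-1.20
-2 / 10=-1 / 5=-0.20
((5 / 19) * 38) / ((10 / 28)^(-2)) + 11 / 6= 457 / 147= 3.11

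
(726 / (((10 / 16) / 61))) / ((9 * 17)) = 118096 / 255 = 463.12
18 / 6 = 3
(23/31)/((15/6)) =46/155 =0.30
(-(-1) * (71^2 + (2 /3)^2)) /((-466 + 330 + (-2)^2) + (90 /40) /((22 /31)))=-3992824 /102033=-39.13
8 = 8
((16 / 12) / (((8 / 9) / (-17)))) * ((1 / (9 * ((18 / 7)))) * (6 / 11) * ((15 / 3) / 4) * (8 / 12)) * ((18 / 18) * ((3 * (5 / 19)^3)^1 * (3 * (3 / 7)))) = -10625 / 301796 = -0.04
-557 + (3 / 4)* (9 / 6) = -4447 / 8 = -555.88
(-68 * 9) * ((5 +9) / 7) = -1224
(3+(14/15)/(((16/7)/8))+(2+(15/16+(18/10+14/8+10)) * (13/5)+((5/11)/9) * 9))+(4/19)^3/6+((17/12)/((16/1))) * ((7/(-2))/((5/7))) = 33286707947/724310400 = 45.96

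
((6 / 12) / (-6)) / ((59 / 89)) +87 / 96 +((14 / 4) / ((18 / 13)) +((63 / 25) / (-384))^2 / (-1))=17988565829 / 5437440000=3.31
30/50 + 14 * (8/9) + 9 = 992/45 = 22.04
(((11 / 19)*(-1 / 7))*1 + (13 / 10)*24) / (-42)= -20693 / 27930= -0.74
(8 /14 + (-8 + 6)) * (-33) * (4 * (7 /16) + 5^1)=318.21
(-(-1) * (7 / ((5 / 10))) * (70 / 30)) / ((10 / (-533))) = -26117 / 15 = -1741.13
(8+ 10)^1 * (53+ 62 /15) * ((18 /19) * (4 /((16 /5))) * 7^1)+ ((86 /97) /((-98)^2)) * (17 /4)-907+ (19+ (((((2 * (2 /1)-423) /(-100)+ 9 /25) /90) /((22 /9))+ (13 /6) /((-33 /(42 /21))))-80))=7556.78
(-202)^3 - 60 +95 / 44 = -362668497 / 44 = -8242465.84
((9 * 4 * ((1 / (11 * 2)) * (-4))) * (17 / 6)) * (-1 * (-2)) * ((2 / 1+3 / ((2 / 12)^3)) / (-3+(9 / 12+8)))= -1060800 / 253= -4192.89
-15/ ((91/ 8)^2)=-960/ 8281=-0.12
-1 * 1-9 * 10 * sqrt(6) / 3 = -74.48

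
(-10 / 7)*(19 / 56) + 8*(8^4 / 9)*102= 218365667 / 588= 371370.18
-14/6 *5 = -35/3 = -11.67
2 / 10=1 / 5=0.20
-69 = -69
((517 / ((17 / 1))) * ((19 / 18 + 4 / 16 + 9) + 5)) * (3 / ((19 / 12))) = 881.94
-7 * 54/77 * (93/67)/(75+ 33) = -93/1474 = -0.06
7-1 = 6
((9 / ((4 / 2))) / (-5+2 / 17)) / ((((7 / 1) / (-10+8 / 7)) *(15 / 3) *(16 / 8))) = 4743 / 40670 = 0.12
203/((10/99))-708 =13017/10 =1301.70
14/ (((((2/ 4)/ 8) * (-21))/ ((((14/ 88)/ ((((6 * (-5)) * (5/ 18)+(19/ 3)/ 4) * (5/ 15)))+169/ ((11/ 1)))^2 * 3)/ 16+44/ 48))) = -4680224/ 9801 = -477.53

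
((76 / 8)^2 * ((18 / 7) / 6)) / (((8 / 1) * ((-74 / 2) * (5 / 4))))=-1083 / 10360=-0.10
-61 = -61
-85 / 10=-17 / 2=-8.50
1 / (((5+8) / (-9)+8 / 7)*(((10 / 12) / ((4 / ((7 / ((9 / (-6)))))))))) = 3.41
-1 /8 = -0.12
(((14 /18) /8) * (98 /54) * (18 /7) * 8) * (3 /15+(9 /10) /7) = 161 /135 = 1.19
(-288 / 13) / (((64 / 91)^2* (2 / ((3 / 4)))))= -17199 / 1024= -16.80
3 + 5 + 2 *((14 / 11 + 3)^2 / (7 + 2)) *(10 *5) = 210.85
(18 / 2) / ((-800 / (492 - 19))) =-4257 / 800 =-5.32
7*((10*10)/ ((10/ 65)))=4550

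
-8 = -8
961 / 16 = 60.06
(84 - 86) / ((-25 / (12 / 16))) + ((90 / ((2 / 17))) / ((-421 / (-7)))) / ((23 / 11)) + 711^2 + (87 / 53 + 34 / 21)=272409582638087 / 538858950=505530.40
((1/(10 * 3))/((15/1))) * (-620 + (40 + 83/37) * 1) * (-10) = 21377/1665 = 12.84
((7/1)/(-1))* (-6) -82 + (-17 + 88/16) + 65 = 27/2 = 13.50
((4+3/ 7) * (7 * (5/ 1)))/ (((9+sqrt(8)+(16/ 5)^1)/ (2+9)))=520025/ 3521-85250 * sqrt(2)/ 3521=113.45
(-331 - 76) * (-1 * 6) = 2442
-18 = -18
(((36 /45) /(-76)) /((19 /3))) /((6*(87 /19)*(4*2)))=-1 /132240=-0.00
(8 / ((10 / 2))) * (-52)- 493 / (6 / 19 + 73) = -626323 / 6965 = -89.92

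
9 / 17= 0.53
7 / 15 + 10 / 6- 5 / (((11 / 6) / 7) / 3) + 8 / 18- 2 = -28064 / 495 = -56.69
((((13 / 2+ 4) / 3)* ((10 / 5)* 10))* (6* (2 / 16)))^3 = 1157625 / 8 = 144703.12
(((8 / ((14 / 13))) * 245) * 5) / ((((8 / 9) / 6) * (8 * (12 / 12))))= 61425 / 8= 7678.12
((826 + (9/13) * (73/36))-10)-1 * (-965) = 1782.40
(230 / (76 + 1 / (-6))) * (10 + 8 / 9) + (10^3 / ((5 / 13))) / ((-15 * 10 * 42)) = 26710 / 819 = 32.61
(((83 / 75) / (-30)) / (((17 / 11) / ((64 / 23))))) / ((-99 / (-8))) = -21248 / 3958875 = -0.01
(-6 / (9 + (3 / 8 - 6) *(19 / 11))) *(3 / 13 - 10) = -22352 / 273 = -81.88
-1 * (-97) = 97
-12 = -12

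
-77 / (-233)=77 / 233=0.33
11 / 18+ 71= 1289 / 18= 71.61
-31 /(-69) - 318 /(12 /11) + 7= -39199 /138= -284.05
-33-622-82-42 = -779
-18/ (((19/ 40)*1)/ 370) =-266400/ 19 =-14021.05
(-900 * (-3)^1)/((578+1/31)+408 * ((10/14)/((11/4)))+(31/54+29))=348024600/91979081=3.78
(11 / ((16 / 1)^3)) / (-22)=-1 / 8192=-0.00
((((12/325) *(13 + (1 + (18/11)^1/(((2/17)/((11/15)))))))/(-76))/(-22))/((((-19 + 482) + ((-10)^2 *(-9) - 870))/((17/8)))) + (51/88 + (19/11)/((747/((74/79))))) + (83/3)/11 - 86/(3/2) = -22731826923926473/419124371094000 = -54.24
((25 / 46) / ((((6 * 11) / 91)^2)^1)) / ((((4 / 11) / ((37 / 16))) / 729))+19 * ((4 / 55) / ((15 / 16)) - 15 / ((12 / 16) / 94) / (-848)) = 2488752475523 / 514905600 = 4833.42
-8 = -8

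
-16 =-16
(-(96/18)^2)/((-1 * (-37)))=-256/333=-0.77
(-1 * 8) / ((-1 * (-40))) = -0.20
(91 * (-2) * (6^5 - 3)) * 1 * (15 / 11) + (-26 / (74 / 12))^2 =-29050309314 / 15059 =-1929099.50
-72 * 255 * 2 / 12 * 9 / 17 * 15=-24300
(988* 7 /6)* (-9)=-10374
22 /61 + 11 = 693 /61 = 11.36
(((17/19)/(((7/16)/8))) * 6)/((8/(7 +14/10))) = 9792/95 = 103.07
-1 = -1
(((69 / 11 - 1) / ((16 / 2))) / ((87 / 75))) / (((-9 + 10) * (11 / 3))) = 75 / 484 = 0.15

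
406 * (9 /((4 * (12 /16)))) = 1218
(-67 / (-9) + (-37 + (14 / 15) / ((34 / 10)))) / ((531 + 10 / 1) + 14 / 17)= -4480 / 82899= -0.05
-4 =-4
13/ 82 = 0.16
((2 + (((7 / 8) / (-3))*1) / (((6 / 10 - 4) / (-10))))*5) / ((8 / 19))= 22135 / 1632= 13.56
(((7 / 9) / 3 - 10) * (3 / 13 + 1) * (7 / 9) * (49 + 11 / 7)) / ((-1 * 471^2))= 496544 / 233598573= 0.00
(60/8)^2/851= 225/3404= 0.07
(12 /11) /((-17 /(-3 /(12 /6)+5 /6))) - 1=-179 /187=-0.96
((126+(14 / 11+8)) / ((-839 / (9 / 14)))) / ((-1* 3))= 2232 / 64603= 0.03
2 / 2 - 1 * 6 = -5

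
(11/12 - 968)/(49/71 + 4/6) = -823955/1156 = -712.76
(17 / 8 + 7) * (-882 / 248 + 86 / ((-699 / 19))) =-37293875 / 693408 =-53.78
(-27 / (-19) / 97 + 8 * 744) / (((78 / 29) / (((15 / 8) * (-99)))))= -157468076865 / 383344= -410774.86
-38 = -38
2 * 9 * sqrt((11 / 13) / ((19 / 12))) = 36 * sqrt(8151) / 247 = 13.16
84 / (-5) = -84 / 5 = -16.80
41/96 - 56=-5335/96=-55.57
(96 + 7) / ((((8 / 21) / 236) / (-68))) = -4338978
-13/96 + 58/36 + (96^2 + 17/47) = 124772647/13536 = 9217.84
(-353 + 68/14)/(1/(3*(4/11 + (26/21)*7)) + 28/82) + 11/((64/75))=-1878919199/2071104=-907.21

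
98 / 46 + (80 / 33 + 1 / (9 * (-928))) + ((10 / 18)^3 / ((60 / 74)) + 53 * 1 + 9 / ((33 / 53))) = 72.22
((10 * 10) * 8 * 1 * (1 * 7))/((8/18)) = 12600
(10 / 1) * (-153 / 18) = -85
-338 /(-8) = 42.25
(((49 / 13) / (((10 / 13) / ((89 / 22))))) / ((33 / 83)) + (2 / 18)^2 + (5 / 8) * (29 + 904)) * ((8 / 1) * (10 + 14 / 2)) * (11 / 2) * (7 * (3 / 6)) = 1657179.62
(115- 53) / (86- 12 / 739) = 22909 / 31771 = 0.72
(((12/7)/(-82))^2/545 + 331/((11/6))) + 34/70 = 89393581687/493802155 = 181.03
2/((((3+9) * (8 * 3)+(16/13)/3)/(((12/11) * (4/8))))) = 117/30932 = 0.00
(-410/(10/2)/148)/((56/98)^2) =-2009/1184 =-1.70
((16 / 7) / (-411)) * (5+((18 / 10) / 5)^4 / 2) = -4471784 / 160546875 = -0.03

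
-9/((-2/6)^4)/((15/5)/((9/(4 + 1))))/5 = -2187/25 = -87.48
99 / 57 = 33 / 19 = 1.74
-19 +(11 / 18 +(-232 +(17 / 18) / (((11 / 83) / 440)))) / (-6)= -18109 / 36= -503.03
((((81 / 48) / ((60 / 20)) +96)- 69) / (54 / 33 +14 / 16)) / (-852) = -1617 / 125528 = -0.01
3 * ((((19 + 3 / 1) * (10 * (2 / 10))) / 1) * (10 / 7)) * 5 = 6600 / 7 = 942.86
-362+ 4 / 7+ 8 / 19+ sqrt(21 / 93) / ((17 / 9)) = -48014 / 133+ 9*sqrt(217) / 527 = -360.76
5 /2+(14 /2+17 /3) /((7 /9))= 263 /14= 18.79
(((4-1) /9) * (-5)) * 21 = -35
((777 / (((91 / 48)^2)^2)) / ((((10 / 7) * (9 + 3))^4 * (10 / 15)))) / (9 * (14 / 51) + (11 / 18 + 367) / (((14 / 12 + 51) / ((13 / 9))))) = 2679102216 / 32439922961875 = 0.00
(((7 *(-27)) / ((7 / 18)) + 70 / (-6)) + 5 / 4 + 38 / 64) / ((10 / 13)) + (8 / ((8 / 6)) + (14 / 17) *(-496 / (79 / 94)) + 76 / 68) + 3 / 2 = -1446546941 / 1289280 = -1121.98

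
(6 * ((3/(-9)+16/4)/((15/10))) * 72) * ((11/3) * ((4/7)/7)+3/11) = 29600/49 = 604.08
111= 111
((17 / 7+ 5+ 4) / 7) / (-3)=-0.54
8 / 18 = 4 / 9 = 0.44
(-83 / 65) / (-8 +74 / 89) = 0.18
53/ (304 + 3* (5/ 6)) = 106/ 613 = 0.17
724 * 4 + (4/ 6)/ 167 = 2896.00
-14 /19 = -0.74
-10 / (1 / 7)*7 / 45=-98 / 9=-10.89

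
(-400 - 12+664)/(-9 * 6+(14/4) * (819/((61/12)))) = 427/864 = 0.49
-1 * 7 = -7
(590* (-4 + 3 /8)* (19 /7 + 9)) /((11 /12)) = -2104530 /77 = -27331.56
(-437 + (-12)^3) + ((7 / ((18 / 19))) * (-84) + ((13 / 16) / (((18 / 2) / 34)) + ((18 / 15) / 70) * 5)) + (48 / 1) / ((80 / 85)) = -6883409 / 2520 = -2731.51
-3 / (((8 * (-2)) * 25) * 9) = 1 / 1200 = 0.00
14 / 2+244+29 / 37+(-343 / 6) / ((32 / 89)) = 659173 / 7104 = 92.79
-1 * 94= -94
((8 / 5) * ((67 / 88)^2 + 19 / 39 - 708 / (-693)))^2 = 19495059533041 / 1745886542400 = 11.17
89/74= 1.20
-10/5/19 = -2/19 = -0.11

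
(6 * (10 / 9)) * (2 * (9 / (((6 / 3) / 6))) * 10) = 3600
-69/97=-0.71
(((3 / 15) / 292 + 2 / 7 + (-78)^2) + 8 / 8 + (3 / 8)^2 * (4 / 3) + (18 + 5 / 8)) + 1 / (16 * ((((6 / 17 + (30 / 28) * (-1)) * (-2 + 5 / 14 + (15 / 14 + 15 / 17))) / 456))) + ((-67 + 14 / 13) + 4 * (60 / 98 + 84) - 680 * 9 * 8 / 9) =809.05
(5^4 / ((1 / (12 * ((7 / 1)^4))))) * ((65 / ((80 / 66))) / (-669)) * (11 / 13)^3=-65911951875 / 75374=-874465.36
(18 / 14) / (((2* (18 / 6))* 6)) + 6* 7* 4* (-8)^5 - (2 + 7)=-154140923 / 28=-5505032.96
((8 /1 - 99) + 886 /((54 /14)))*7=26215 /27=970.93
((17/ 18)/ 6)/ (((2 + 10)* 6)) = 17/ 7776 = 0.00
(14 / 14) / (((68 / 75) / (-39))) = -2925 / 68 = -43.01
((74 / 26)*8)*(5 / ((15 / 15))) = 113.85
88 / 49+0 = 1.80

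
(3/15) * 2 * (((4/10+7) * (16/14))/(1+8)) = 592/1575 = 0.38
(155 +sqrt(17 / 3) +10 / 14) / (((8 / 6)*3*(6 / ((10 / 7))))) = 5*sqrt(51) / 252 +2725 / 294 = 9.41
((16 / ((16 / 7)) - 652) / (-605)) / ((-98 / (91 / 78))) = -43 / 3388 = -0.01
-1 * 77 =-77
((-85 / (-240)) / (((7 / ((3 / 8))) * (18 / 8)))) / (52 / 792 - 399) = -187 / 8846768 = -0.00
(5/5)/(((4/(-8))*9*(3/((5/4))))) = -5/54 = -0.09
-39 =-39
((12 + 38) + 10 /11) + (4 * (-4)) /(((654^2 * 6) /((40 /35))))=1257484864 /24700599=50.91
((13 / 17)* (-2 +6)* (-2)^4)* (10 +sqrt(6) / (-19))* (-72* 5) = -2995200 / 17 +299520* sqrt(6) / 323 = -173916.81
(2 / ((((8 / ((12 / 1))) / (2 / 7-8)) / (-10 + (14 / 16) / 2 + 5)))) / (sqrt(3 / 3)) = 5913 / 56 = 105.59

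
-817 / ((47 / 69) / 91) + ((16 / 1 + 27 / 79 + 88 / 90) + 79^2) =-102889.40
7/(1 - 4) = -7/3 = -2.33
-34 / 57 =-0.60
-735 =-735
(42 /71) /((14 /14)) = 42 /71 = 0.59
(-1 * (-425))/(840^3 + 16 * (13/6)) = 1275/1778112104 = 0.00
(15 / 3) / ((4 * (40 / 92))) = 23 / 8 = 2.88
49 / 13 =3.77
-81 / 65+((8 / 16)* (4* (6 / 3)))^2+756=50099 / 65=770.75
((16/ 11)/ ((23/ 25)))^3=64000000/ 16194277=3.95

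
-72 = -72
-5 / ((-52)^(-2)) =-13520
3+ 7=10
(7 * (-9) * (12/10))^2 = 142884/25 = 5715.36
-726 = -726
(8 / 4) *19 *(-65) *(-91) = 224770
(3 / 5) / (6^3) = 1 / 360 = 0.00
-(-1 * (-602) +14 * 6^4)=-18746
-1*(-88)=88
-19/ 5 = -3.80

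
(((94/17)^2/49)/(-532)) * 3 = -6627/1883413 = -0.00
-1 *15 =-15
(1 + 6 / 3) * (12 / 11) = 36 / 11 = 3.27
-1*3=-3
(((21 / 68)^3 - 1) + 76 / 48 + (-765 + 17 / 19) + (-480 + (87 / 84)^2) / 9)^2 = 4629882928706659614569881 / 6941252726639529984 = 667009.70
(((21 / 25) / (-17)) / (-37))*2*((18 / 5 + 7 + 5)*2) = 6552 / 78625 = 0.08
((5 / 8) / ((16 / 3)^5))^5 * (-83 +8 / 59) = -12944981286146334375 / 2450764117228438640666394267391885312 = -0.00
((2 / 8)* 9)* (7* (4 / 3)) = 21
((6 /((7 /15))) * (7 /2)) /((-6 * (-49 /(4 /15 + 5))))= 79 /98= 0.81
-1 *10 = -10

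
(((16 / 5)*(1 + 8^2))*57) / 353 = 11856 / 353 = 33.59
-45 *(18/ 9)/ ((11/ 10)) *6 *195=-1053000/ 11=-95727.27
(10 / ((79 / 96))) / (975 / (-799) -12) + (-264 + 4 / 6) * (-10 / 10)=218978570 / 834477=262.41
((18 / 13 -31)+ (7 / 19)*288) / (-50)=-18893 / 12350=-1.53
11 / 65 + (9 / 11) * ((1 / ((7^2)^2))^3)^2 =23181328997048536143106 / 136980580437104986296715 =0.17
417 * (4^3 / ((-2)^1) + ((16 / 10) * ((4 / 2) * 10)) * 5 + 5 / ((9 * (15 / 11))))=481913 / 9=53545.89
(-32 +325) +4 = 297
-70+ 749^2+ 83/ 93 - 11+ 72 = 52172339/ 93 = 560992.89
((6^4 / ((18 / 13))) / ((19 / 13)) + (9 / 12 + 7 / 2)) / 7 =92.10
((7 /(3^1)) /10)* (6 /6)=7 /30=0.23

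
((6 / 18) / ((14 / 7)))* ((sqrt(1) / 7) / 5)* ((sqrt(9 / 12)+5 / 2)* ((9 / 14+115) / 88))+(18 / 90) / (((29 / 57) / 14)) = 1619* sqrt(3) / 517440+82818179 / 15005760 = 5.52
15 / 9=5 / 3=1.67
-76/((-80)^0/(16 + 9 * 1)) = -1900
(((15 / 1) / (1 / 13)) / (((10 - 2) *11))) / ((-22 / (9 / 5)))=-351 / 1936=-0.18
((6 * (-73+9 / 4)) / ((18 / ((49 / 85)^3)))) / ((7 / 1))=-4756381 / 7369500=-0.65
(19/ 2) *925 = 17575/ 2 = 8787.50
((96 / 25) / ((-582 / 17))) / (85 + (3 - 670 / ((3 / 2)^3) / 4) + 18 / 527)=-1935144 / 662580325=-0.00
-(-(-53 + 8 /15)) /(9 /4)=-3148 /135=-23.32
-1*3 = -3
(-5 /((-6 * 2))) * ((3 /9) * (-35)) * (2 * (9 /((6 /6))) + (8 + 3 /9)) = -13825 /108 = -128.01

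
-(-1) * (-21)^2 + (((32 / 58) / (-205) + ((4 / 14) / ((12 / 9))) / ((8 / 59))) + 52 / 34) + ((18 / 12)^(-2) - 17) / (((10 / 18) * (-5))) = 25472176349 / 56596400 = 450.07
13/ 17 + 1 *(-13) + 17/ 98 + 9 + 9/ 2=1198/ 833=1.44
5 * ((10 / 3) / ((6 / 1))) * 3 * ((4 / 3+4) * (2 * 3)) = 800 / 3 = 266.67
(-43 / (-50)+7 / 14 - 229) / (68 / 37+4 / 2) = -210567 / 3550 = -59.31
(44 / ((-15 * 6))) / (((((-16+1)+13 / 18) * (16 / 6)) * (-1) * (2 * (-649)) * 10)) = 3 / 3032600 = 0.00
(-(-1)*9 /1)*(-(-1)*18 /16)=81 /8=10.12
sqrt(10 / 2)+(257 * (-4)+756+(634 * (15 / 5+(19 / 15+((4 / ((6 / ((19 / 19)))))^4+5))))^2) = 36003345.14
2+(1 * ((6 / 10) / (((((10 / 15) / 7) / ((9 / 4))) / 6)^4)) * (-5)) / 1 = -310065530851 / 256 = -1211193479.89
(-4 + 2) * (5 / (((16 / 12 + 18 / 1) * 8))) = -15 / 232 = -0.06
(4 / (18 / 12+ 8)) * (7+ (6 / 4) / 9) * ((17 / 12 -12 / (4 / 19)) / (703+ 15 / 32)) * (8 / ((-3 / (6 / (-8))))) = -1835584 / 3849381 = -0.48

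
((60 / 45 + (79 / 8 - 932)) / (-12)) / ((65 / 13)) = 22099 / 1440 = 15.35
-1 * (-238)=238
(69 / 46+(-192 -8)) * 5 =-1985 / 2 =-992.50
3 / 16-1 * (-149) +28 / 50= 59899 / 400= 149.75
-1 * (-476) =476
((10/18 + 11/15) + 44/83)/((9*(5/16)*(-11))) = -108704/1848825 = -0.06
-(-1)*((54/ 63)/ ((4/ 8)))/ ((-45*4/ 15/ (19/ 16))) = -19/ 112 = -0.17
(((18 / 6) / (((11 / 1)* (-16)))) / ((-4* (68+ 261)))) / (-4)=-0.00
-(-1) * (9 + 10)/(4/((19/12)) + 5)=361/143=2.52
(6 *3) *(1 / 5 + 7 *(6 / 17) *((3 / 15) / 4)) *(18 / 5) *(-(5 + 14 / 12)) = -10989 / 85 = -129.28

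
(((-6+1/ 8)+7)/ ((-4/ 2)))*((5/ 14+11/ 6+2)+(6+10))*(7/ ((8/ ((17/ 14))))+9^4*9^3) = -1738267977/ 32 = -54320874.28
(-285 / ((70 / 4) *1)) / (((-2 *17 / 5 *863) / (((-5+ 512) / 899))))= 144495 / 92324603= 0.00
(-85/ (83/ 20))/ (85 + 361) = -850/ 18509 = -0.05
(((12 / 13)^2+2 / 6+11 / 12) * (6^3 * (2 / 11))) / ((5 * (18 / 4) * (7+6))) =34104 / 120835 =0.28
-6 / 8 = -3 / 4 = -0.75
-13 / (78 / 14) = -7 / 3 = -2.33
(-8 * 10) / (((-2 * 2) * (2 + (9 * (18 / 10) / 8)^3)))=1280000 / 659441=1.94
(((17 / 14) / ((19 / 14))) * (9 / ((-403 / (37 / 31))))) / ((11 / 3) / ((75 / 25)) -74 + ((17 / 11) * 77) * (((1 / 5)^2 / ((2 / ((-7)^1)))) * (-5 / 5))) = 2547450 / 5994228851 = 0.00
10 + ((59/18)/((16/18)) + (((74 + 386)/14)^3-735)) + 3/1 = 190729901/5488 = 34753.99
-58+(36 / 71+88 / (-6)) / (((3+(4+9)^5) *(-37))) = -21214831999 / 365772972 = -58.00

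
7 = 7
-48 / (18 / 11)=-88 / 3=-29.33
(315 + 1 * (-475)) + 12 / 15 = -796 / 5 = -159.20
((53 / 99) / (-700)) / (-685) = 53 / 47470500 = 0.00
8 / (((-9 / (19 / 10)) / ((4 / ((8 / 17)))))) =-646 / 45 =-14.36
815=815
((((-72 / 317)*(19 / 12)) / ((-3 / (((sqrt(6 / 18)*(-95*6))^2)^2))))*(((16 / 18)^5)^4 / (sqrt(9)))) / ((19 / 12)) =12019990672149512380743680000 / 428219994502338492213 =28069662.38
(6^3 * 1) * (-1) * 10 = -2160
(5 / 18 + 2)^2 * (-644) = -270641 / 81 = -3341.25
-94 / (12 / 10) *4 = -940 / 3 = -313.33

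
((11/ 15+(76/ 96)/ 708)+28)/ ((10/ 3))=2441279/ 283200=8.62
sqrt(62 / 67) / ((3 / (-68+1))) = -sqrt(4154) / 3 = -21.48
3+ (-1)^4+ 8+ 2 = 14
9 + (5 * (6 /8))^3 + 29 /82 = 62.09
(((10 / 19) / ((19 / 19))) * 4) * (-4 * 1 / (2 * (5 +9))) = -40 / 133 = -0.30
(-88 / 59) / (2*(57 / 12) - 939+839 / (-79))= 13904 / 8763801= 0.00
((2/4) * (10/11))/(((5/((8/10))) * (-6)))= -2/165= -0.01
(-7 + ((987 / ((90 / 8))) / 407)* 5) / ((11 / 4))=-28924 / 13431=-2.15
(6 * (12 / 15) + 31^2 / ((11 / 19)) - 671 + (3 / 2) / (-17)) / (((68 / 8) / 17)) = 1858071 / 935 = 1987.24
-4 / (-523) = 4 / 523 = 0.01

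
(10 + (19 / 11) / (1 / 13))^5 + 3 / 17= 98580270173622 / 2737867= 36006230.46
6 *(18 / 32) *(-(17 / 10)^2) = -7803 / 800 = -9.75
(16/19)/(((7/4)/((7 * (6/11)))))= 1.84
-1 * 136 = -136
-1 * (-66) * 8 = 528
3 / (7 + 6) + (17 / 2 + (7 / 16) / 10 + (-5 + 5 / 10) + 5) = 19291 / 2080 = 9.27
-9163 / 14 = -1309 / 2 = -654.50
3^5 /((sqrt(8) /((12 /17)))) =729 * sqrt(2) /17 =60.64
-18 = -18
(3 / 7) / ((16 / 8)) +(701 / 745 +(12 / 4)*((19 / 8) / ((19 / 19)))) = 345451 / 41720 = 8.28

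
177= 177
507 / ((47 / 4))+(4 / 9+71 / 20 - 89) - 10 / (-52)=-4582241 / 109980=-41.66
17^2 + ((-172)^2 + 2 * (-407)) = 29059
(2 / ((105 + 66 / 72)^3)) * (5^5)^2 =33750000000 / 2053225511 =16.44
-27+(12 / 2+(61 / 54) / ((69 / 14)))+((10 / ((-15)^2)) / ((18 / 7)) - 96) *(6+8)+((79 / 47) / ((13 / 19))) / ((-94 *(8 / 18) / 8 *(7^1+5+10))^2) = -2767748010287387 / 2028354651180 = -1364.53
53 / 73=0.73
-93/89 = -1.04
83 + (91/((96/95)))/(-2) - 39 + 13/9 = 241/576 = 0.42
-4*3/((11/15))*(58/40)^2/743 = -7569/163460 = -0.05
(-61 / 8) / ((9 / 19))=-1159 / 72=-16.10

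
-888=-888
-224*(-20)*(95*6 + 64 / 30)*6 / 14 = 1098496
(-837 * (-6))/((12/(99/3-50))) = -14229/2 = -7114.50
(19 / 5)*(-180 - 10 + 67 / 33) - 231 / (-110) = -235021 / 330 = -712.18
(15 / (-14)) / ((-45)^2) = -0.00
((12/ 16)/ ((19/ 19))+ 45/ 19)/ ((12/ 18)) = 711/ 152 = 4.68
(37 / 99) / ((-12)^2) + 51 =727093 / 14256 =51.00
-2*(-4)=8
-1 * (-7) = 7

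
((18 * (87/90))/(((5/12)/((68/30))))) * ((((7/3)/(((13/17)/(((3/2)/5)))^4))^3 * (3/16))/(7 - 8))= -0.00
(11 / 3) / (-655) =-11 / 1965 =-0.01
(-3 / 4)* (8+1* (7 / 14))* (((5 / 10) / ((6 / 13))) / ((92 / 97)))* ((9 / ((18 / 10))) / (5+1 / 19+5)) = -2036515 / 562304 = -3.62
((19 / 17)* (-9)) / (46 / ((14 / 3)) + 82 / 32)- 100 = -2383852 / 23647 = -100.81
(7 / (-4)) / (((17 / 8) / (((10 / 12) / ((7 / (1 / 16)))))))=-5 / 816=-0.01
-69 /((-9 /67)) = 1541 /3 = 513.67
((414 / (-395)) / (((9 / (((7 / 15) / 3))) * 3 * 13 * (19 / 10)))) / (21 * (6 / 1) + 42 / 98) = -4508 / 2331315675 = -0.00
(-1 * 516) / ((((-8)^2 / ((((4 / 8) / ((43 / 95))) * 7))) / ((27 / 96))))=-17955 / 1024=-17.53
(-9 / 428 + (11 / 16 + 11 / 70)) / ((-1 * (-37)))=49351 / 2217040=0.02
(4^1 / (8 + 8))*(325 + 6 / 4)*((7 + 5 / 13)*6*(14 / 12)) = 54852 / 13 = 4219.38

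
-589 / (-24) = 589 / 24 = 24.54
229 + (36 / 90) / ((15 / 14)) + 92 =24103 / 75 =321.37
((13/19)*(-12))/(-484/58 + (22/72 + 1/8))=325728/313975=1.04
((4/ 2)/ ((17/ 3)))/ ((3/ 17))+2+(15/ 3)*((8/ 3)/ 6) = 56/ 9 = 6.22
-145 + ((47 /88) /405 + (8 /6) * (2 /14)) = -36126751 /249480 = -144.81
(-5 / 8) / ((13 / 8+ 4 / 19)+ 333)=-19 / 10179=-0.00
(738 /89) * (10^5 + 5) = 829254.94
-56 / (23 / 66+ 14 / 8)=-7392 / 277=-26.69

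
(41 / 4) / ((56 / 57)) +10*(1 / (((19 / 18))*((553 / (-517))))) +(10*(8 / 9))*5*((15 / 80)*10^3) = 8407189751 / 1008672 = 8334.91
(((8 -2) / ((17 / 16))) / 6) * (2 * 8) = 15.06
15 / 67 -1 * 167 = -11174 / 67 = -166.78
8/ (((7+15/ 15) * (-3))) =-1/ 3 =-0.33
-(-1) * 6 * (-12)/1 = -72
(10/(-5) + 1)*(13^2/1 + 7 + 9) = -185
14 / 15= 0.93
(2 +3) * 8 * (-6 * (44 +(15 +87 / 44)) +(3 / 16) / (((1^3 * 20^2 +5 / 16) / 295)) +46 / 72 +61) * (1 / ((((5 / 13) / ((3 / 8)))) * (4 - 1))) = -668441891 / 169092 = -3953.13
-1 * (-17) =17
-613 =-613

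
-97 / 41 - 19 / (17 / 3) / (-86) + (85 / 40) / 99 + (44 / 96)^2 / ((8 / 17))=-1.86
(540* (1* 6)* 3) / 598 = 4860 / 299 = 16.25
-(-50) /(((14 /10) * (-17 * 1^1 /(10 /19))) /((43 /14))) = -53750 /15827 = -3.40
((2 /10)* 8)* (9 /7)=72 /35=2.06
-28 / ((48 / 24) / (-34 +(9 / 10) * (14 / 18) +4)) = 2051 / 5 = 410.20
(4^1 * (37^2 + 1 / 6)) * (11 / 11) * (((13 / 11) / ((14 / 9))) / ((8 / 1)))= 320385 / 616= 520.11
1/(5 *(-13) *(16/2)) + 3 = 1559/520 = 3.00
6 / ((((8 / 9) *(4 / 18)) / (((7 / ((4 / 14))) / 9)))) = 1323 / 16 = 82.69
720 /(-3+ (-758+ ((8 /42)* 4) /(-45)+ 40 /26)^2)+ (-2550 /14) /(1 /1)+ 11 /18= -1975428470894396737 /10882075480739694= -181.53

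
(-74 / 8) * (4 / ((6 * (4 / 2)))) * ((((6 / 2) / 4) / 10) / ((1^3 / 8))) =-37 / 20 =-1.85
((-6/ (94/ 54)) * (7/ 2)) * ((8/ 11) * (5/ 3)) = -7560/ 517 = -14.62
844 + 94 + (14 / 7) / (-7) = 6564 / 7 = 937.71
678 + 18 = 696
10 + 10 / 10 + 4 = 15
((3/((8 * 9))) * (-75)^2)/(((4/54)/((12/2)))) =151875/8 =18984.38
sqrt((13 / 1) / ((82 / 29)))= sqrt(30914) / 82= 2.14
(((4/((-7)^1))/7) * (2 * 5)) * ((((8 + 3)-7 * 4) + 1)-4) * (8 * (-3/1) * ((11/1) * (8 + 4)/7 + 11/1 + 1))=-4147200/343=-12090.96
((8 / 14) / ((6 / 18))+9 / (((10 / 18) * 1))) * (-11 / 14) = -6897 / 490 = -14.08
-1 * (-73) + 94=167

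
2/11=0.18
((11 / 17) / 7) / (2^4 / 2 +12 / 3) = 11 / 1428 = 0.01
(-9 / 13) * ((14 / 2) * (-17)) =1071 / 13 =82.38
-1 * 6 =-6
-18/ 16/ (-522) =0.00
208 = 208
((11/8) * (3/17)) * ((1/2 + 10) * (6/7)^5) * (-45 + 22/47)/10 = -7193043/1370285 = -5.25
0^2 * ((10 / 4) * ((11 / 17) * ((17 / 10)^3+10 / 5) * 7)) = 0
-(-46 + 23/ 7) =299/ 7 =42.71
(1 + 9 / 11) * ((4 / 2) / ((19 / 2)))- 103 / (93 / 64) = -1370288 / 19437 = -70.50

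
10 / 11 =0.91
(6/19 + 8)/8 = 79/76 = 1.04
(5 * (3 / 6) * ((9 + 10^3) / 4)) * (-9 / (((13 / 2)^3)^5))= -185978880 / 51185893014090757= -0.00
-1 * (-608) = 608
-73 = -73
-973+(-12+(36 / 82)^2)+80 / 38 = -31386519 / 31939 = -982.70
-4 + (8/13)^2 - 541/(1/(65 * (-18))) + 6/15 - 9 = 534849323/845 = 632957.78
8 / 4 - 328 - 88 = -414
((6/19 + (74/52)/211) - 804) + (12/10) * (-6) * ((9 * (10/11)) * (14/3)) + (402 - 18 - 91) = -900733121/1146574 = -785.59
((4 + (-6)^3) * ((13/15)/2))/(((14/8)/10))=-11024/21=-524.95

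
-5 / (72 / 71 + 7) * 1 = -355 / 569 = -0.62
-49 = -49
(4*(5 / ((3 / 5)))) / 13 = 100 / 39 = 2.56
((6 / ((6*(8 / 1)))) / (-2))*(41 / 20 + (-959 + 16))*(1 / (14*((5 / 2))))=18819 / 11200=1.68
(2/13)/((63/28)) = 8/117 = 0.07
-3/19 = -0.16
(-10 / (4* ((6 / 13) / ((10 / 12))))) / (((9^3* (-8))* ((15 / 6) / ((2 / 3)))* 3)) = 65 / 944784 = 0.00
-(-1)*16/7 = 16/7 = 2.29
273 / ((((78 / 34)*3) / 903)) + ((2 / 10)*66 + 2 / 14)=1254132 / 35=35832.34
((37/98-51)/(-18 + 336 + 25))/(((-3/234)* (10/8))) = 773916/84035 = 9.21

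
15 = 15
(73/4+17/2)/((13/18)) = 963/26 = 37.04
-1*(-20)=20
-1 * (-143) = 143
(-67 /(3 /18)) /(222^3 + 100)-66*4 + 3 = -1427820015 /5470574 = -261.00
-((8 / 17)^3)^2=-262144 / 24137569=-0.01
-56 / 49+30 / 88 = -247 / 308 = -0.80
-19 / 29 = -0.66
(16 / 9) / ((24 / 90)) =20 / 3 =6.67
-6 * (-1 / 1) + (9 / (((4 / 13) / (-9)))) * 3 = -3135 / 4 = -783.75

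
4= 4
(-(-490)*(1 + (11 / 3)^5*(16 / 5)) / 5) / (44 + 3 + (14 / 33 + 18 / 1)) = 2779117418 / 874395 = 3178.33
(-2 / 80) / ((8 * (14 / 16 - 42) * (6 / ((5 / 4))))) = 1 / 63168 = 0.00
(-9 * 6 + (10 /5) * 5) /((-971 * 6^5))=11 /1887624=0.00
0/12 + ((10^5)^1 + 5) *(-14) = -1400070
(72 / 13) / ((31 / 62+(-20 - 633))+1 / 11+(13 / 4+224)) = -3168 / 243191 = -0.01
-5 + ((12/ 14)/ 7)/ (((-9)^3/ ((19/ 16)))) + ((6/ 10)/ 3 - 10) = -7049039/ 476280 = -14.80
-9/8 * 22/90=-11/40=-0.28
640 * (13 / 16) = 520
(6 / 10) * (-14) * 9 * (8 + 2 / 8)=-623.70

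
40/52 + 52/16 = 209/52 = 4.02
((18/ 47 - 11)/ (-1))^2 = 249001/ 2209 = 112.72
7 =7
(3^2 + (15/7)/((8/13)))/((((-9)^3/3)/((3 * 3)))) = -233/504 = -0.46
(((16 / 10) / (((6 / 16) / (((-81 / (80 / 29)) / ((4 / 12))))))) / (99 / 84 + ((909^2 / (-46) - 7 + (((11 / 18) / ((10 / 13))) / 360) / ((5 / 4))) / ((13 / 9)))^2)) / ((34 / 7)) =-0.00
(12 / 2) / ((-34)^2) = 0.01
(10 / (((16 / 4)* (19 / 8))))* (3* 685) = 41100 / 19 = 2163.16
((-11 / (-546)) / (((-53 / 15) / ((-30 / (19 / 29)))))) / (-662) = -23925 / 60663694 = -0.00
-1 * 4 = -4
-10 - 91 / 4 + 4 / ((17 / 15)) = -1987 / 68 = -29.22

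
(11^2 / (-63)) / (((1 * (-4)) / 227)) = 27467 / 252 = 109.00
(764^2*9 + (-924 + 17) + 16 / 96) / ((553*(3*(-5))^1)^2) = 31514143 / 412842150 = 0.08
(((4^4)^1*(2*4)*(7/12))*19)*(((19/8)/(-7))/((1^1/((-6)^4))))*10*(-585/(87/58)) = 38925619200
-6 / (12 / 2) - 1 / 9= -10 / 9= -1.11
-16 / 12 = -4 / 3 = -1.33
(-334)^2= 111556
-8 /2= -4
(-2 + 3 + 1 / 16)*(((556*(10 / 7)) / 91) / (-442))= -695 / 33124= -0.02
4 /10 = 2 /5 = 0.40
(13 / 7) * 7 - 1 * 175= -162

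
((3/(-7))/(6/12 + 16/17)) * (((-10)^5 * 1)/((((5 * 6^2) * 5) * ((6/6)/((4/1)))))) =136000/1029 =132.17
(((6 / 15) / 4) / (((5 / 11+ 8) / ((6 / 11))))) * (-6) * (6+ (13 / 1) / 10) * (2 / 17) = -438 / 13175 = -0.03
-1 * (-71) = 71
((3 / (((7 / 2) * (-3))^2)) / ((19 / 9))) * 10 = 120 / 931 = 0.13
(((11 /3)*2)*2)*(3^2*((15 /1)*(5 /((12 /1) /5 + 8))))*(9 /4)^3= 9021375 /832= 10843.00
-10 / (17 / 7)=-70 / 17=-4.12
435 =435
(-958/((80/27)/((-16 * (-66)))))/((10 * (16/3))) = -1280367/200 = -6401.84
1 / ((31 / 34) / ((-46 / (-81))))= 0.62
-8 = -8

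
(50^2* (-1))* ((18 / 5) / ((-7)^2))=-9000 / 49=-183.67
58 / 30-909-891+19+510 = -19036 / 15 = -1269.07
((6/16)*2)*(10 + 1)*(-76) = -627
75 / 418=0.18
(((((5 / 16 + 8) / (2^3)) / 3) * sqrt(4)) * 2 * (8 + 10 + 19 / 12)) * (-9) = -31255 / 128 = -244.18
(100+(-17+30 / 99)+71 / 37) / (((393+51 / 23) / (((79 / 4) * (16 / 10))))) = 189069752 / 27747225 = 6.81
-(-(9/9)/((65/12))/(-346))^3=-216/1421930531125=-0.00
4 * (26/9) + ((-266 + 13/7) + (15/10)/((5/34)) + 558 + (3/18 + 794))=699161/630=1109.78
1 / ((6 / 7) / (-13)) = -91 / 6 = -15.17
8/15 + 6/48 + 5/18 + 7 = 2857/360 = 7.94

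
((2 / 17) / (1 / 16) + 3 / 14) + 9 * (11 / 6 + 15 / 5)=5426 / 119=45.60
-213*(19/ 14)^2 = -76893/ 196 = -392.31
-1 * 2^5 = -32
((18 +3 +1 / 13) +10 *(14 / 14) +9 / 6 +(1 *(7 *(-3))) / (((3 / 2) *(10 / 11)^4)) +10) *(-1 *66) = -47360577 / 32500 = -1457.25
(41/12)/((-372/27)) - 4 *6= -12027/496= -24.25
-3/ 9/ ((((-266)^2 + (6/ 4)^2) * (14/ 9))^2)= -108/ 3925276275361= -0.00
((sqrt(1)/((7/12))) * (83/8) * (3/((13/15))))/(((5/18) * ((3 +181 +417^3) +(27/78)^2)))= 1048788/343126297171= 0.00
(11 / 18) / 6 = 11 / 108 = 0.10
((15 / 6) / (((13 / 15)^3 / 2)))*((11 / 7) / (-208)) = -185625 / 3198832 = -0.06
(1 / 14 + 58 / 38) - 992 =-263447 / 266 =-990.40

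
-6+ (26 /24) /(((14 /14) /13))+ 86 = 94.08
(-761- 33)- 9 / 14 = -794.64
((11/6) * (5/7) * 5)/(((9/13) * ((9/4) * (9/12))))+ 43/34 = 1191829/173502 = 6.87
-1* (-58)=58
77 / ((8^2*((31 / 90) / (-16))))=-3465 / 62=-55.89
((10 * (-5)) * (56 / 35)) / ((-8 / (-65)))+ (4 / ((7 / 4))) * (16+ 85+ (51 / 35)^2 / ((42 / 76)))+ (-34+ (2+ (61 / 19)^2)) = -9362176729 / 21669025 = -432.05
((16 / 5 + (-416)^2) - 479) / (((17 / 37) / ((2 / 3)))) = 63854674 / 255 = 250410.49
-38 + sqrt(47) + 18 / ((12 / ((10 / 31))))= -1163 / 31 + sqrt(47)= -30.66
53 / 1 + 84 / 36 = 166 / 3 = 55.33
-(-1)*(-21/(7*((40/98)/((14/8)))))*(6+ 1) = -7203/80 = -90.04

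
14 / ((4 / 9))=63 / 2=31.50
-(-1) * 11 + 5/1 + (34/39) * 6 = 276/13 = 21.23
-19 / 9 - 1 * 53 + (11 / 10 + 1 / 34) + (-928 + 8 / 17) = -44168 / 45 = -981.51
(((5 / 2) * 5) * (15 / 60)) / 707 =25 / 5656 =0.00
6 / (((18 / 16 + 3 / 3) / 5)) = 240 / 17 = 14.12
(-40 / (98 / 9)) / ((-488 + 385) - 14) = 20 / 637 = 0.03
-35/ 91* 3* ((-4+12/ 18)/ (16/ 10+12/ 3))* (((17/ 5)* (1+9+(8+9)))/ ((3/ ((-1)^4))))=3825/ 182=21.02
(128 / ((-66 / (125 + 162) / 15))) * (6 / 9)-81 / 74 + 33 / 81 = -122345983 / 21978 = -5566.75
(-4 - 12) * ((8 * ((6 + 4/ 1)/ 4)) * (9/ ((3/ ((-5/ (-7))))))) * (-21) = 14400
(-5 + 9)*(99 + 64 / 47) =18868 / 47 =401.45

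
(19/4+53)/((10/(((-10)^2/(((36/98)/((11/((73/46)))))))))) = 4772845/438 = 10896.91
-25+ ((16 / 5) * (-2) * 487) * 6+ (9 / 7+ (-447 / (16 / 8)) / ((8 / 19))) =-10782983 / 560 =-19255.33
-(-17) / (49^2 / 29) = 493 / 2401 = 0.21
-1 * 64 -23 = -87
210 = 210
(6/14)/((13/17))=51/91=0.56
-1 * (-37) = 37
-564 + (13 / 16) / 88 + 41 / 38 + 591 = 28.09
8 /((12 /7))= 4.67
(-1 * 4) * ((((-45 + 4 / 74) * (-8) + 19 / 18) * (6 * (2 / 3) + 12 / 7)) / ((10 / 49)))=-13449800 / 333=-40389.79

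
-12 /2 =-6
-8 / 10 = -4 / 5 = -0.80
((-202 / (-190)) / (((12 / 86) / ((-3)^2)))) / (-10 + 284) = 13029 / 52060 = 0.25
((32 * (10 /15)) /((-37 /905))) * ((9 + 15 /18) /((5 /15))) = -1708640 /111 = -15393.15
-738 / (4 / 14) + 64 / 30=-38713 / 15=-2580.87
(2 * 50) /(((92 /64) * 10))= 160 /23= 6.96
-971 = -971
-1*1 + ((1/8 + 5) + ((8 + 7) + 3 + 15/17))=3129/136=23.01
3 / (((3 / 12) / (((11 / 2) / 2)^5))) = 1887.32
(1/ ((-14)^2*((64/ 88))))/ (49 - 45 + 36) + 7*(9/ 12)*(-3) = -987829/ 62720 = -15.75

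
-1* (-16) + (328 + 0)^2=107600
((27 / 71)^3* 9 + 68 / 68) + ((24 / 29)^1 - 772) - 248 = -10562900834 / 10379419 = -1017.68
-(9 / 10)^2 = -81 / 100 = -0.81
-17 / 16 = -1.06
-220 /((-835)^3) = 44 /116436575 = 0.00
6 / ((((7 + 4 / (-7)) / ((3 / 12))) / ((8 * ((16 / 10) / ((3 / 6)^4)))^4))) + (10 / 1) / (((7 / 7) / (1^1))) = 3848290790966 / 9375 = 410484351.04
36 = 36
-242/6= -40.33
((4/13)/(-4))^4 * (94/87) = 0.00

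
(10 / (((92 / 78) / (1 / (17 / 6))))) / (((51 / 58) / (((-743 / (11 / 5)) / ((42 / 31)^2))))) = -6729666775 / 10748199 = -626.12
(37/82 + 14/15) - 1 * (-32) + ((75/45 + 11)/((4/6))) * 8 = 185.38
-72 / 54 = -4 / 3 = -1.33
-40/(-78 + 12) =20/33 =0.61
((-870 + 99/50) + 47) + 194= -31351/50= -627.02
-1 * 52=-52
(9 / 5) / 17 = 9 / 85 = 0.11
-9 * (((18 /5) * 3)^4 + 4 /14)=-535703778 /4375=-122446.58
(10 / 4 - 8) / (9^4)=-11 / 13122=-0.00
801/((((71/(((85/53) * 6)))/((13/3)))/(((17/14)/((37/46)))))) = 710.18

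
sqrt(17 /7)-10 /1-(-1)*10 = sqrt(119) /7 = 1.56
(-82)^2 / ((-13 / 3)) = -20172 / 13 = -1551.69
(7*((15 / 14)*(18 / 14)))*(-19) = -2565 / 14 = -183.21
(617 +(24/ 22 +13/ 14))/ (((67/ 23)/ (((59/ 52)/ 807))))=9950881/ 33306504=0.30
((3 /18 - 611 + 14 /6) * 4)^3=-14419882504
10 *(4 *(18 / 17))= 720 / 17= 42.35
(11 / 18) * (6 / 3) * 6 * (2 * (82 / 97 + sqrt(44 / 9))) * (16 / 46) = 28864 / 6693 + 704 * sqrt(11) / 207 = 15.59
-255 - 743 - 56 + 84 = -970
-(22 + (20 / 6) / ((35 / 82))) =-626 / 21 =-29.81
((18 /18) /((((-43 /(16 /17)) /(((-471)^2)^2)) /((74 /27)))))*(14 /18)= -5035566689888 /2193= -2296200040.99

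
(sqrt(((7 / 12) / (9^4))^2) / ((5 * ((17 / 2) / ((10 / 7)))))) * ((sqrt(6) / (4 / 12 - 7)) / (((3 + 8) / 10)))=-sqrt(6) / 2453814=-0.00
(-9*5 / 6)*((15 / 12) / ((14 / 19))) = -1425 / 112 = -12.72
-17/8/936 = -17/7488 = -0.00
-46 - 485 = -531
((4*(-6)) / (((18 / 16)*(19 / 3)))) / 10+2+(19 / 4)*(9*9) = 146837 / 380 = 386.41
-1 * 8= -8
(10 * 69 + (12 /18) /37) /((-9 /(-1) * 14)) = 5.48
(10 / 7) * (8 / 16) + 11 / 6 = 107 / 42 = 2.55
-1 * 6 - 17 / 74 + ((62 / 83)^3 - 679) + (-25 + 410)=-12685755507 / 42312238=-299.81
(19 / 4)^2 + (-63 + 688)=10361 / 16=647.56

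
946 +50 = 996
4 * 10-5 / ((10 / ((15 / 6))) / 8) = 30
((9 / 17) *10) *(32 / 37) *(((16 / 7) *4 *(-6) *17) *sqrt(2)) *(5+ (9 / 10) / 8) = -5654016 *sqrt(2) / 259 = -30872.53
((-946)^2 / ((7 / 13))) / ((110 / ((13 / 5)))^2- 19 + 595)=702.46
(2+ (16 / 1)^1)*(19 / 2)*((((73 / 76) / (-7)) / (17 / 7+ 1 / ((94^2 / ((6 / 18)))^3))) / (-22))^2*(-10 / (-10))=259998011961091720497990536256 / 230514678676542755889741373904779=0.00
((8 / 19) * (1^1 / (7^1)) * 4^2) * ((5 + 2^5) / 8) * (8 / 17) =4736 / 2261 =2.09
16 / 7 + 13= 107 / 7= 15.29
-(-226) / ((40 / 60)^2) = 1017 / 2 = 508.50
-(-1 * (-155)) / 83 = -155 / 83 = -1.87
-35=-35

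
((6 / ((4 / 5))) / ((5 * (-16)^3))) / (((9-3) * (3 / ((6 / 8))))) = -1 / 65536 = -0.00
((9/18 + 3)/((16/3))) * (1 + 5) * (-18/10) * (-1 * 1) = 567/80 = 7.09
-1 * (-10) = 10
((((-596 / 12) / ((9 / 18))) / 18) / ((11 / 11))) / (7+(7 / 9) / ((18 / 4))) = -447 / 581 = -0.77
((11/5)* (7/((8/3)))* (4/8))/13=231/1040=0.22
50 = 50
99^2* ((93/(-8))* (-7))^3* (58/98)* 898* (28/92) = 5029903508151753/5888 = 854263503422.51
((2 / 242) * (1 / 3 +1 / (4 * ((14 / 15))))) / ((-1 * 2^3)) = -101 / 162624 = -0.00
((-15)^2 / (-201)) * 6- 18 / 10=-2853 / 335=-8.52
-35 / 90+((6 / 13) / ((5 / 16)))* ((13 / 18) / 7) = -149 / 630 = -0.24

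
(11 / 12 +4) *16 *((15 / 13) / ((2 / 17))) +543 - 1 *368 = 12305 / 13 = 946.54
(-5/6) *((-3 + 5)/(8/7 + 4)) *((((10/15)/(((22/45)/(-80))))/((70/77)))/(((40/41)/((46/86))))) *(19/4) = 627095/6192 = 101.28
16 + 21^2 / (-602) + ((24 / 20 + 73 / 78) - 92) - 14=-742883 / 8385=-88.60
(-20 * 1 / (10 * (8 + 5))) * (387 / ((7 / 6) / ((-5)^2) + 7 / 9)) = -348300 / 4823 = -72.22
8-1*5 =3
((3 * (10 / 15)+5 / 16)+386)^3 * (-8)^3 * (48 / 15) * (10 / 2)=-479660611194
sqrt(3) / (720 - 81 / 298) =298*sqrt(3) / 214479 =0.00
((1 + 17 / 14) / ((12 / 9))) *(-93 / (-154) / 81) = 0.01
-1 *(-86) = 86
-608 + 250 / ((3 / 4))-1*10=-854 / 3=-284.67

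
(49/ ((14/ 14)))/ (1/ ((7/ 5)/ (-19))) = -343/ 95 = -3.61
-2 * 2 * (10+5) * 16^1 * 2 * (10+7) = -32640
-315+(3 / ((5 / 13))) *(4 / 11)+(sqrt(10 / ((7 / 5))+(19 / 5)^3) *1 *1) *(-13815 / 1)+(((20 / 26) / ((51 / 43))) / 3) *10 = -2763 *sqrt(1899205) / 35- 33912641 / 109395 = -109102.45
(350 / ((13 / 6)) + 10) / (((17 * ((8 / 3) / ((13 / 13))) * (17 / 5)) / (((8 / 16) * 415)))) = 6940875 / 30056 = 230.93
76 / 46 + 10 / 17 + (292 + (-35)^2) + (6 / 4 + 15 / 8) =4762741 / 3128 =1522.62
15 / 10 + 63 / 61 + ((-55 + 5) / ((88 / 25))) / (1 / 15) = -565077 / 2684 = -210.54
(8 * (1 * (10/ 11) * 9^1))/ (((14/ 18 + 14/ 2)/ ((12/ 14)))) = 3888/ 539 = 7.21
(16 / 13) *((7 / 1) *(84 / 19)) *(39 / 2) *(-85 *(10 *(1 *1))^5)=-119952000000 / 19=-6313263157.89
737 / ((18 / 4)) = 1474 / 9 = 163.78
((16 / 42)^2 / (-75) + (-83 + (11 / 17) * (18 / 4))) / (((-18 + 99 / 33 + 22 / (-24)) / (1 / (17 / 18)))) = 360261604 / 67618775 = 5.33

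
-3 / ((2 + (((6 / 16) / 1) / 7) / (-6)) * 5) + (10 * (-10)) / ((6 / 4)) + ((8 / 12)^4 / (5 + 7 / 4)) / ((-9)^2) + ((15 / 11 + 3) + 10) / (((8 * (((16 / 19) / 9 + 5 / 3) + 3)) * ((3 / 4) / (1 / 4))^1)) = -472862308148897 / 7074337101480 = -66.84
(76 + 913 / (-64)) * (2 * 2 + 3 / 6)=35559 / 128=277.80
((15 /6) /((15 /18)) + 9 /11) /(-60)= -7 /110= -0.06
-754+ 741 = -13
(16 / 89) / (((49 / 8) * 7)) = 128 / 30527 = 0.00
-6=-6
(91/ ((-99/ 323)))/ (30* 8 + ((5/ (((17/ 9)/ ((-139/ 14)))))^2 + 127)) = -128072084/ 456263379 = -0.28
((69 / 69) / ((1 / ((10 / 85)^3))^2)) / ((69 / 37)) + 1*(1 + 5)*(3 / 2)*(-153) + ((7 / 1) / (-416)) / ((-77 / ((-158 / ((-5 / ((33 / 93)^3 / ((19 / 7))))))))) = -1350045932526712334347 / 980425595761631760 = -1377.00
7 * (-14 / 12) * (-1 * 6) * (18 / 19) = 882 / 19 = 46.42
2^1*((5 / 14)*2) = 10 / 7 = 1.43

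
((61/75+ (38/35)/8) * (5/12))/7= 1993/35280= 0.06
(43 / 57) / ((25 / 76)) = 172 / 75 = 2.29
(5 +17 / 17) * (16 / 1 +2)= 108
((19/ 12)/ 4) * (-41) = -779/ 48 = -16.23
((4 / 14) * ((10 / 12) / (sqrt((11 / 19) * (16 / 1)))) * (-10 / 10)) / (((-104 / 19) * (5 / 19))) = 361 * sqrt(209) / 96096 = 0.05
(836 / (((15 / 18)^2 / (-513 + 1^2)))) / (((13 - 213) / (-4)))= -7704576 / 625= -12327.32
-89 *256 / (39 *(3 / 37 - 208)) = 843008 / 300027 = 2.81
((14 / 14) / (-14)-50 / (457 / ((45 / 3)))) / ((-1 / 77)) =120527 / 914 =131.87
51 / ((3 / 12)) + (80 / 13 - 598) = -5042 / 13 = -387.85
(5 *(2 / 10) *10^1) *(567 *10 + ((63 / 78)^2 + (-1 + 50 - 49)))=19166805 / 338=56706.52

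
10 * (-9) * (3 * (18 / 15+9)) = -2754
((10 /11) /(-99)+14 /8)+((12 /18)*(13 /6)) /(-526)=1991183 /1145628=1.74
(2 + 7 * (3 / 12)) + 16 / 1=79 / 4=19.75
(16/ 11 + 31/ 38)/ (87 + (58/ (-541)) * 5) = 513409/ 19552786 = 0.03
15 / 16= 0.94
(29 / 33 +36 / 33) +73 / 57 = 2038 / 627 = 3.25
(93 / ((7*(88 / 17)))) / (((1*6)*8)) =527 / 9856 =0.05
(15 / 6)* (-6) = -15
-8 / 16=-1 / 2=-0.50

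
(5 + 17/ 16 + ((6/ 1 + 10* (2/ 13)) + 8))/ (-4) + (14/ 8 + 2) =-1373/ 832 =-1.65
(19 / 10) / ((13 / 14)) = 133 / 65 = 2.05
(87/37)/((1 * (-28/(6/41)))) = -261/21238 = -0.01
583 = 583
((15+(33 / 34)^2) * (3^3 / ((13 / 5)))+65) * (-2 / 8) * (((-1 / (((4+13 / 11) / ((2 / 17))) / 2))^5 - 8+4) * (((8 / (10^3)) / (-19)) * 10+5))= 1151.79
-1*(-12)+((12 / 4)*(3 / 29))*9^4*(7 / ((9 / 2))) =92202 / 29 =3179.38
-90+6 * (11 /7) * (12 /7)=-3618 /49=-73.84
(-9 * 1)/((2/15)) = -135/2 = -67.50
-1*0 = 0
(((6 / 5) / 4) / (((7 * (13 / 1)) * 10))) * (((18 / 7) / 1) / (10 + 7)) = 27 / 541450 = 0.00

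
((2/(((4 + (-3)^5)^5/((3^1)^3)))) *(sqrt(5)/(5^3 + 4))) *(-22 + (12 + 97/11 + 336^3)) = -7510744854 *sqrt(5)/368850728439127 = -0.00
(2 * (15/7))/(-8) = -15/28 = -0.54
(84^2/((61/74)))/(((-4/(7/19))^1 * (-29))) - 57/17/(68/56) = 237252750/9713579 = 24.42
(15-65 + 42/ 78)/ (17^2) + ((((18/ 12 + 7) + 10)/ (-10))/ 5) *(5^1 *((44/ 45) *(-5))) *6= 3048553/ 56355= 54.10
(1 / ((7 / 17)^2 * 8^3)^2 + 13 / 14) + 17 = 11284465217 / 629407744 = 17.93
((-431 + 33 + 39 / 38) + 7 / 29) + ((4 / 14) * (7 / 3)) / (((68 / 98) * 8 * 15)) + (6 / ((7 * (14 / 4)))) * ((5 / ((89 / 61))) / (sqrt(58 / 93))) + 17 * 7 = -936519661 / 3372120 + 1830 * sqrt(5394) / 126469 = -276.66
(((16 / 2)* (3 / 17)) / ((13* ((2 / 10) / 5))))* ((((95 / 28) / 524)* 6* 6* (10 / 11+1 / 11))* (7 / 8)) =64125 / 115804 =0.55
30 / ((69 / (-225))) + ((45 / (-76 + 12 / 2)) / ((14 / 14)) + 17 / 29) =-914029 / 9338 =-97.88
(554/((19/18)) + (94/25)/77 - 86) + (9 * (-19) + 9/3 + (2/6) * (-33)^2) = 23184561/36575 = 633.89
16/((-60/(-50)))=40/3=13.33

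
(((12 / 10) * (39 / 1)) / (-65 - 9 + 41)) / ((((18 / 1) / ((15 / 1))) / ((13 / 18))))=-169 / 198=-0.85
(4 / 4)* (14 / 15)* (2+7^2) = 238 / 5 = 47.60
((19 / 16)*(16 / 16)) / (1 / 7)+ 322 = 5285 / 16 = 330.31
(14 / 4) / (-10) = -7 / 20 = -0.35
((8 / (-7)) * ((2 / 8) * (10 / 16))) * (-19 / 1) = 95 / 28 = 3.39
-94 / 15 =-6.27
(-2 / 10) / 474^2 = -1 / 1123380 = -0.00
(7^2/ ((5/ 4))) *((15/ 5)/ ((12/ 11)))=107.80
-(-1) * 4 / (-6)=-2 / 3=-0.67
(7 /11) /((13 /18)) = 126 /143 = 0.88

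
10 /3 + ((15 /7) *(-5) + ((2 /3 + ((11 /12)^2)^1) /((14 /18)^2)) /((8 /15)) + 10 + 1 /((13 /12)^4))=615391163 /76771968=8.02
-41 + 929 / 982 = -39333 / 982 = -40.05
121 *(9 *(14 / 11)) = 1386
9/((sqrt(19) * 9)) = sqrt(19)/19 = 0.23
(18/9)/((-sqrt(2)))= -sqrt(2)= -1.41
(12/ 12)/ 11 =1/ 11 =0.09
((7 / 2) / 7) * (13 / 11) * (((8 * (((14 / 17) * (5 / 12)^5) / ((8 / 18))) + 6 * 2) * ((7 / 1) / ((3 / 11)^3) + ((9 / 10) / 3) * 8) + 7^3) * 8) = 943944283451 / 43623360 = 21638.50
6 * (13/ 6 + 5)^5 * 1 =147008443/ 1296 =113432.44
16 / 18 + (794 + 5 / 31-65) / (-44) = -48131 / 3069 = -15.68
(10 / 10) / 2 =1 / 2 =0.50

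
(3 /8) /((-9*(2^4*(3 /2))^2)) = -1 /13824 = -0.00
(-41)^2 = 1681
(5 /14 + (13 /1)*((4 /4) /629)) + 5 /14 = 3236 /4403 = 0.73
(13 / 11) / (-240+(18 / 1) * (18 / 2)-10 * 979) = -13 / 108548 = -0.00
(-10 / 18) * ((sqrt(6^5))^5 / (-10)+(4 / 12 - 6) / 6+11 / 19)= 625 / 3078+120932352 * sqrt(6)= 296222556.00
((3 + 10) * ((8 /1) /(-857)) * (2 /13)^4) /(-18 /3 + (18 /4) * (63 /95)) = 24320 /1078861017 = 0.00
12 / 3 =4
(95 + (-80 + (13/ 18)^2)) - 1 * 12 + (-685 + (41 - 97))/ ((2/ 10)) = -1199279/ 324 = -3701.48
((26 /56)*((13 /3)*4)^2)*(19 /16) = 41743 /252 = 165.65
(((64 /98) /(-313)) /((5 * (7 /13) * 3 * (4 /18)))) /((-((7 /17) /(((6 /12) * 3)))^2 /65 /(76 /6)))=66814488 /5260591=12.70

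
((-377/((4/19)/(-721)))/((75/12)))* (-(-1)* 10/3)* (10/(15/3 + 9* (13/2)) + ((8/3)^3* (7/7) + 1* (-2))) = 606376974476/51435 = 11789189.74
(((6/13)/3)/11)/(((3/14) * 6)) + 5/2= 6463/2574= 2.51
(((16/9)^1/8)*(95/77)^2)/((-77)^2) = 18050/316377369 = 0.00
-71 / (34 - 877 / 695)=-49345 / 22753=-2.17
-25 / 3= -8.33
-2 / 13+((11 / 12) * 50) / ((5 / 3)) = 711 / 26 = 27.35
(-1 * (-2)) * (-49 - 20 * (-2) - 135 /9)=-48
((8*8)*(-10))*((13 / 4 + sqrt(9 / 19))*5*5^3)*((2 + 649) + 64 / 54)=-22891700000 / 27-7043600000*sqrt(19) / 171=-1027386592.20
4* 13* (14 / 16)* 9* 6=2457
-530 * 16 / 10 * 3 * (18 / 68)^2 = -51516 / 289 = -178.26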